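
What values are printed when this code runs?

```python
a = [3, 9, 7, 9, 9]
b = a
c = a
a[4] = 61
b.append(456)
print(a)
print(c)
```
[3, 9, 7, 9, 61, 456]
[3, 9, 7, 9, 61, 456]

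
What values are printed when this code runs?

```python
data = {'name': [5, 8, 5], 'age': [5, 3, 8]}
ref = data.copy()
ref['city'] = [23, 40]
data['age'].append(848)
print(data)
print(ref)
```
{'name': [5, 8, 5], 'age': [5, 3, 8, 848]}
{'name': [5, 8, 5], 'age': [5, 3, 8, 848], 'city': [23, 40]}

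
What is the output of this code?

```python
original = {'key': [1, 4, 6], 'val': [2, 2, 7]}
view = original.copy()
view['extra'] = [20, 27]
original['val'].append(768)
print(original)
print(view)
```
{'key': [1, 4, 6], 'val': [2, 2, 7, 768]}
{'key': [1, 4, 6], 'val': [2, 2, 7, 768], 'extra': [20, 27]}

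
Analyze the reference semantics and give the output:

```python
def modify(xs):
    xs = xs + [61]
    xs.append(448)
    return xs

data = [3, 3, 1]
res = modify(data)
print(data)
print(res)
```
[3, 3, 1]
[3, 3, 1, 61, 448]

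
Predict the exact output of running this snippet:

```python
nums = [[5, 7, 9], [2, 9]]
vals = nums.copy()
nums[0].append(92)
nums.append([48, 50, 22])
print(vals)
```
[[5, 7, 9, 92], [2, 9]]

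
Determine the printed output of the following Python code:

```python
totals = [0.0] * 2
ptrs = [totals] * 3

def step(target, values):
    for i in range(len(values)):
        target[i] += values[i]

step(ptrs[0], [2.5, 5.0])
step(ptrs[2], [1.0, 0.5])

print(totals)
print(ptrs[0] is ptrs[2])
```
[3.5, 5.5]
True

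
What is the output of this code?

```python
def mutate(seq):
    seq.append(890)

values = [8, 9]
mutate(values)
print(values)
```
[8, 9, 890]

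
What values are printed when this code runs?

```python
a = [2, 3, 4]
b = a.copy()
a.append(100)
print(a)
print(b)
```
[2, 3, 4, 100]
[2, 3, 4]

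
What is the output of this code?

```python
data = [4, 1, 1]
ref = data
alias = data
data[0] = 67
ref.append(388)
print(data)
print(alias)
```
[67, 1, 1, 388]
[67, 1, 1, 388]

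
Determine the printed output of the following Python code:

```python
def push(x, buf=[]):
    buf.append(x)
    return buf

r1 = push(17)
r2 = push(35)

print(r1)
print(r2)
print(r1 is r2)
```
[17, 35]
[17, 35]
True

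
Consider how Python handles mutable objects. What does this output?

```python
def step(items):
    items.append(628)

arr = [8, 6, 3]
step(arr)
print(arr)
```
[8, 6, 3, 628]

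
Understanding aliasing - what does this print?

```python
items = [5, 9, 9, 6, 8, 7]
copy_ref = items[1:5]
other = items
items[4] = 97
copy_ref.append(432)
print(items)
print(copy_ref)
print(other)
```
[5, 9, 9, 6, 97, 7]
[9, 9, 6, 8, 432]
[5, 9, 9, 6, 97, 7]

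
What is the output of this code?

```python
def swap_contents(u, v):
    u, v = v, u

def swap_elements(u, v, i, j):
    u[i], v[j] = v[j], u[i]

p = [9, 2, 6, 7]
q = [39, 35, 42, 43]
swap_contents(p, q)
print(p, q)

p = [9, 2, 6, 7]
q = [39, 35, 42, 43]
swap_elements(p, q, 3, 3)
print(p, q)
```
[9, 2, 6, 7] [39, 35, 42, 43]
[9, 2, 6, 43] [39, 35, 42, 7]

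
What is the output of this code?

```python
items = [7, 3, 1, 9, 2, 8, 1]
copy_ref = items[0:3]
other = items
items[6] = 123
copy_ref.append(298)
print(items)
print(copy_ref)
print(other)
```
[7, 3, 1, 9, 2, 8, 123]
[7, 3, 1, 298]
[7, 3, 1, 9, 2, 8, 123]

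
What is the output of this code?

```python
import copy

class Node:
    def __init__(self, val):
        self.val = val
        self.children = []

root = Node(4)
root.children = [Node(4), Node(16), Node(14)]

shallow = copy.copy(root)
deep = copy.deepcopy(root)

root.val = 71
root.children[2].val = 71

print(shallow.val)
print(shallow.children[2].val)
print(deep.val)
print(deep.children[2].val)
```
4
71
4
14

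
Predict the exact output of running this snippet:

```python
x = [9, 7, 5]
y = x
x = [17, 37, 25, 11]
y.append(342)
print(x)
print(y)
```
[17, 37, 25, 11]
[9, 7, 5, 342]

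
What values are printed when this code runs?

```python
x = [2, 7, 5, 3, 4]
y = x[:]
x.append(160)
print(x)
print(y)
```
[2, 7, 5, 3, 4, 160]
[2, 7, 5, 3, 4]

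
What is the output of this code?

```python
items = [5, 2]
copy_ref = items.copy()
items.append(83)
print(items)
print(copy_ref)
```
[5, 2, 83]
[5, 2]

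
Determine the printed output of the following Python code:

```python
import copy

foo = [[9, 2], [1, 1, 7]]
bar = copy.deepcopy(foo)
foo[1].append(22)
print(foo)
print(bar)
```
[[9, 2], [1, 1, 7, 22]]
[[9, 2], [1, 1, 7]]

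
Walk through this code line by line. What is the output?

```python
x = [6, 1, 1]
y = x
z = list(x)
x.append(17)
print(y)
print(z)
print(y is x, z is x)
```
[6, 1, 1, 17]
[6, 1, 1]
True False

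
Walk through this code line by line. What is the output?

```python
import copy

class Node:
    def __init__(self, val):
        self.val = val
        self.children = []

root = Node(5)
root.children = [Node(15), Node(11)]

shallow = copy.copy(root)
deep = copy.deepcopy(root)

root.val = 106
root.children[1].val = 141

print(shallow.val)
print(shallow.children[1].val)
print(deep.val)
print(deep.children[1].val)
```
5
141
5
11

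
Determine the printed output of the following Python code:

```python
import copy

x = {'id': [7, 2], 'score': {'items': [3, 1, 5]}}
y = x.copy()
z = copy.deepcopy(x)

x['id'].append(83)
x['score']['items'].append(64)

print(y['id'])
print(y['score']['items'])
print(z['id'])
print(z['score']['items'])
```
[7, 2, 83]
[3, 1, 5, 64]
[7, 2]
[3, 1, 5]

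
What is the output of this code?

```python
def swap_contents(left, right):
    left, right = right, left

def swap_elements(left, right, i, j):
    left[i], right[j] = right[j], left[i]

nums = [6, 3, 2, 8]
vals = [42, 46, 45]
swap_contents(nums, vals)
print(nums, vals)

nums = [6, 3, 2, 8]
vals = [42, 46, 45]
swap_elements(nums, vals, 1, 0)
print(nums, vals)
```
[6, 3, 2, 8] [42, 46, 45]
[6, 42, 2, 8] [3, 46, 45]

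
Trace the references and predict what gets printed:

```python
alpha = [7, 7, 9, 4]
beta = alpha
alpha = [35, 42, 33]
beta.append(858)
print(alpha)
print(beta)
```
[35, 42, 33]
[7, 7, 9, 4, 858]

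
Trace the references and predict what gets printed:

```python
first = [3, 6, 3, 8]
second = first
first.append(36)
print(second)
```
[3, 6, 3, 8, 36]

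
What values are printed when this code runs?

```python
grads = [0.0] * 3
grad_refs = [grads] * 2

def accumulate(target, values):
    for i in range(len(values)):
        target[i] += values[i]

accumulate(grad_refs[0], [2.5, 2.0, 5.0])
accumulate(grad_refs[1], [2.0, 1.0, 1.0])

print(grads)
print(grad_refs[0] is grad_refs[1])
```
[4.5, 3.0, 6.0]
True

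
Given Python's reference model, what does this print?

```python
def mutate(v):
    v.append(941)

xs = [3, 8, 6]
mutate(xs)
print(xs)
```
[3, 8, 6, 941]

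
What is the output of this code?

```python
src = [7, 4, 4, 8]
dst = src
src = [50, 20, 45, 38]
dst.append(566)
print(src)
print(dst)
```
[50, 20, 45, 38]
[7, 4, 4, 8, 566]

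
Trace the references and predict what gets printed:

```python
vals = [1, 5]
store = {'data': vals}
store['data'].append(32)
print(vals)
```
[1, 5, 32]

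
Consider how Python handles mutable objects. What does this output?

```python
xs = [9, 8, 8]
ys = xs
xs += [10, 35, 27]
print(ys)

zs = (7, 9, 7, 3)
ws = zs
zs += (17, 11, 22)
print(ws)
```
[9, 8, 8, 10, 35, 27]
(7, 9, 7, 3)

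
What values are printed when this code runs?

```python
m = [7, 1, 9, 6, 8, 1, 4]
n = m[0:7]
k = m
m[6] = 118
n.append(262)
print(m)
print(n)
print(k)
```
[7, 1, 9, 6, 8, 1, 118]
[7, 1, 9, 6, 8, 1, 4, 262]
[7, 1, 9, 6, 8, 1, 118]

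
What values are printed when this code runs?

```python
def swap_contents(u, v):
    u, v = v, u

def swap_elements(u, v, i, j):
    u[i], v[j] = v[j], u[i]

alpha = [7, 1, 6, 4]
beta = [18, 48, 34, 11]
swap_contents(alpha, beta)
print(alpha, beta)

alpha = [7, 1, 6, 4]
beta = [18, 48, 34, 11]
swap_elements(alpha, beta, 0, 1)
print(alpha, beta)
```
[7, 1, 6, 4] [18, 48, 34, 11]
[48, 1, 6, 4] [18, 7, 34, 11]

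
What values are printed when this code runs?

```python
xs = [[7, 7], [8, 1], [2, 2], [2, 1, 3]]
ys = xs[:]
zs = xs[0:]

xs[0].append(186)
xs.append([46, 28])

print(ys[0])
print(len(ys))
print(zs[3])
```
[7, 7, 186]
4
[2, 1, 3]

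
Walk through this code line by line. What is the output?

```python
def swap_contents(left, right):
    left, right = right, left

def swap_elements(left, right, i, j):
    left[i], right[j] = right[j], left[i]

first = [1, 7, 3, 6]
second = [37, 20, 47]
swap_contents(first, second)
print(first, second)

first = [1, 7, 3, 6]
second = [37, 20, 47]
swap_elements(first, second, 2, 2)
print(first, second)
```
[1, 7, 3, 6] [37, 20, 47]
[1, 7, 47, 6] [37, 20, 3]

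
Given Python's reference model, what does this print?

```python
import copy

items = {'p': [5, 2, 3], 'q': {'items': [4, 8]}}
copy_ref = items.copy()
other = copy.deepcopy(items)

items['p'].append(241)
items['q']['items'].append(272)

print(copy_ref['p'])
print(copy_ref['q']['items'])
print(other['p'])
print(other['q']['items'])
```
[5, 2, 3, 241]
[4, 8, 272]
[5, 2, 3]
[4, 8]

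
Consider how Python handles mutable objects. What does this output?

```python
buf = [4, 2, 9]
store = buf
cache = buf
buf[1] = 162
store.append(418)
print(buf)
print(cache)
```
[4, 162, 9, 418]
[4, 162, 9, 418]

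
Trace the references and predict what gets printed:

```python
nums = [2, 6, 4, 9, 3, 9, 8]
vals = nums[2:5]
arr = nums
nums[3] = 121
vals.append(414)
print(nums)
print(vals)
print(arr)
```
[2, 6, 4, 121, 3, 9, 8]
[4, 9, 3, 414]
[2, 6, 4, 121, 3, 9, 8]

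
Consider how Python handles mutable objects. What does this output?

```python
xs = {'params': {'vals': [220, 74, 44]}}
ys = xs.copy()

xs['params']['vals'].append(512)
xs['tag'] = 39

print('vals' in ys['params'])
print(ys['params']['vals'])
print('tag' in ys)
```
True
[220, 74, 44, 512]
False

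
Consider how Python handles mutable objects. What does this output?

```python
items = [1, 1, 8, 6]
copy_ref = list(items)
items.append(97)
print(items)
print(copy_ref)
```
[1, 1, 8, 6, 97]
[1, 1, 8, 6]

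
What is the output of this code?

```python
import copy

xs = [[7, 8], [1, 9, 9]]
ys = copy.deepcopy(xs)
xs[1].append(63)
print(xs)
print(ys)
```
[[7, 8], [1, 9, 9, 63]]
[[7, 8], [1, 9, 9]]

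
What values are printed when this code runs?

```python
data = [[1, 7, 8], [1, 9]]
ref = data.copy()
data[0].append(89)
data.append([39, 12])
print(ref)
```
[[1, 7, 8, 89], [1, 9]]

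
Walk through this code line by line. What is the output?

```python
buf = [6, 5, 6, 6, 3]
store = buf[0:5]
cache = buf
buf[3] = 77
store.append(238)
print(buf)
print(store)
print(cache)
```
[6, 5, 6, 77, 3]
[6, 5, 6, 6, 3, 238]
[6, 5, 6, 77, 3]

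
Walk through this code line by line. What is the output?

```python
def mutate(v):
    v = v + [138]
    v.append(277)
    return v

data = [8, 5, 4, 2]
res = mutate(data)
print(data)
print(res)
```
[8, 5, 4, 2]
[8, 5, 4, 2, 138, 277]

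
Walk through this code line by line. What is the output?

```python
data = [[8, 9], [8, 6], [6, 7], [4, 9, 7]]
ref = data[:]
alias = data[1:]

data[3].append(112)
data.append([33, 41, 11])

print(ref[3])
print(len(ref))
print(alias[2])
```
[4, 9, 7, 112]
4
[4, 9, 7, 112]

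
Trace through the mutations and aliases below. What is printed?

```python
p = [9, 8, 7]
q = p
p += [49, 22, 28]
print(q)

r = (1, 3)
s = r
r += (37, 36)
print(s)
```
[9, 8, 7, 49, 22, 28]
(1, 3)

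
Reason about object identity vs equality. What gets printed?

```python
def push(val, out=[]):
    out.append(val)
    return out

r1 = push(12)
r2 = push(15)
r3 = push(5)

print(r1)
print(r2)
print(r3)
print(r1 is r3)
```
[12, 15, 5]
[12, 15, 5]
[12, 15, 5]
True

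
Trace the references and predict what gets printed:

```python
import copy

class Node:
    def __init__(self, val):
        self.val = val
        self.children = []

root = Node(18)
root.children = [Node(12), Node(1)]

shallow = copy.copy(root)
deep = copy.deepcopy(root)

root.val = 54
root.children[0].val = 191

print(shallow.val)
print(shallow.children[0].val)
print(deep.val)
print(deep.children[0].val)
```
18
191
18
12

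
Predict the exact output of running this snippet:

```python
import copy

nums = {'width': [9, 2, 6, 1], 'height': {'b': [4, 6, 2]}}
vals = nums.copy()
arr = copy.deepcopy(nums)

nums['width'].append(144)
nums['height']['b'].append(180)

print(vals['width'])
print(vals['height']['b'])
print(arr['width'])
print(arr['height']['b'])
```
[9, 2, 6, 1, 144]
[4, 6, 2, 180]
[9, 2, 6, 1]
[4, 6, 2]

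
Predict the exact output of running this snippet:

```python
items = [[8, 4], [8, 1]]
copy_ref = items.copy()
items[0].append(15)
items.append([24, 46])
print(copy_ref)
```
[[8, 4, 15], [8, 1]]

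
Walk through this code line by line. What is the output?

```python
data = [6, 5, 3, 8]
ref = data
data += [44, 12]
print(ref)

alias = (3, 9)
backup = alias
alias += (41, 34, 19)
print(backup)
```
[6, 5, 3, 8, 44, 12]
(3, 9)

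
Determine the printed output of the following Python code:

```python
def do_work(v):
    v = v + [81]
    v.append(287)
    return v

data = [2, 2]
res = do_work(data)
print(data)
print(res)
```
[2, 2]
[2, 2, 81, 287]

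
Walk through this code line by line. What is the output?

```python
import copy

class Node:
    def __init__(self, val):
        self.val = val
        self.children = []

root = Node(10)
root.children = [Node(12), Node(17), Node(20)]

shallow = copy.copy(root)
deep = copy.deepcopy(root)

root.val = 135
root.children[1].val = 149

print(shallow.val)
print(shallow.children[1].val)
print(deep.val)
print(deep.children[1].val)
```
10
149
10
17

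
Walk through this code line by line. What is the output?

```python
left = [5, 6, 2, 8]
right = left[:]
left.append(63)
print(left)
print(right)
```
[5, 6, 2, 8, 63]
[5, 6, 2, 8]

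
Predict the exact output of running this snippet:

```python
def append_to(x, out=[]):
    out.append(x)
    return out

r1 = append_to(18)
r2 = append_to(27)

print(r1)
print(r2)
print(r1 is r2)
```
[18, 27]
[18, 27]
True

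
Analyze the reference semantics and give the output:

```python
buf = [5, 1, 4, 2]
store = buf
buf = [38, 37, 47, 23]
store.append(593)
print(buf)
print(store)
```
[38, 37, 47, 23]
[5, 1, 4, 2, 593]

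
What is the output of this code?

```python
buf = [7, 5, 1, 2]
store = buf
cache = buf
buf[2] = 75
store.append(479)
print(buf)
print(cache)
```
[7, 5, 75, 2, 479]
[7, 5, 75, 2, 479]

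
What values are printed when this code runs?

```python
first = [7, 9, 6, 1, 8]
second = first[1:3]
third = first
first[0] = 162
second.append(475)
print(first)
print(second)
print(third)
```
[162, 9, 6, 1, 8]
[9, 6, 475]
[162, 9, 6, 1, 8]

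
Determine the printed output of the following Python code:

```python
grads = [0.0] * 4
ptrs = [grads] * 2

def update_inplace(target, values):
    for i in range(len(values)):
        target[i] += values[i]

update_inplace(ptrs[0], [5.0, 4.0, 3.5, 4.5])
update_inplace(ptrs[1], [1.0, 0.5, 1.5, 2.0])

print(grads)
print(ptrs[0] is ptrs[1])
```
[6.0, 4.5, 5.0, 6.5]
True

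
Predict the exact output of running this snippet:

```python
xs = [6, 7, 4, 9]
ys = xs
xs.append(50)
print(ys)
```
[6, 7, 4, 9, 50]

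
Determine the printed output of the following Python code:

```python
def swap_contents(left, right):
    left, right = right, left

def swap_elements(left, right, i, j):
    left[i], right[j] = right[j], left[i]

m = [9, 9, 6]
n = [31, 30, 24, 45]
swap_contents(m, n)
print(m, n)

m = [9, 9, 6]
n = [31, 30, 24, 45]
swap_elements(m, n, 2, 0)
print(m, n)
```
[9, 9, 6] [31, 30, 24, 45]
[9, 9, 31] [6, 30, 24, 45]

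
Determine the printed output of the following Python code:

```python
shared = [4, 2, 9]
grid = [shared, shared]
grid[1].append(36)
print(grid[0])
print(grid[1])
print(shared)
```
[4, 2, 9, 36]
[4, 2, 9, 36]
[4, 2, 9, 36]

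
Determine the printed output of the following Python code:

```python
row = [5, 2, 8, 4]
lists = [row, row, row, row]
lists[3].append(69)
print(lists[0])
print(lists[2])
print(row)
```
[5, 2, 8, 4, 69]
[5, 2, 8, 4, 69]
[5, 2, 8, 4, 69]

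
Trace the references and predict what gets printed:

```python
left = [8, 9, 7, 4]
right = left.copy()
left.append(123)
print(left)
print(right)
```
[8, 9, 7, 4, 123]
[8, 9, 7, 4]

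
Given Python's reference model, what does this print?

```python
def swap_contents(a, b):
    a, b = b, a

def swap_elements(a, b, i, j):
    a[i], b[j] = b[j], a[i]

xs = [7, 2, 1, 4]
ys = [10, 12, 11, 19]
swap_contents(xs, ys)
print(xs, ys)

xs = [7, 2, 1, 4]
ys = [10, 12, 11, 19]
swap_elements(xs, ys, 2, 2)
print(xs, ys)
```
[7, 2, 1, 4] [10, 12, 11, 19]
[7, 2, 11, 4] [10, 12, 1, 19]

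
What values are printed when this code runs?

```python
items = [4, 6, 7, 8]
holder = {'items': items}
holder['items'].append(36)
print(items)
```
[4, 6, 7, 8, 36]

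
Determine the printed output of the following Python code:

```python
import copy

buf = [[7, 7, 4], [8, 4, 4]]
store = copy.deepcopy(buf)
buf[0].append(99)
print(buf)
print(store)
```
[[7, 7, 4, 99], [8, 4, 4]]
[[7, 7, 4], [8, 4, 4]]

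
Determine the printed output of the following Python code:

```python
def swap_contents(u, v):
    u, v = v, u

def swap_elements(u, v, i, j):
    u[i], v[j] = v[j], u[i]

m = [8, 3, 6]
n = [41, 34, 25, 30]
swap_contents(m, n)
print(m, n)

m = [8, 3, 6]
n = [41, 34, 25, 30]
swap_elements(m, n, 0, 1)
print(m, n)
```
[8, 3, 6] [41, 34, 25, 30]
[34, 3, 6] [41, 8, 25, 30]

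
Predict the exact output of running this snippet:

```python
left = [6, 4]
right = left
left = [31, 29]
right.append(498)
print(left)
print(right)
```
[31, 29]
[6, 4, 498]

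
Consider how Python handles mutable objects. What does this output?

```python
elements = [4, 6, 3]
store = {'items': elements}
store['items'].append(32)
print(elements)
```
[4, 6, 3, 32]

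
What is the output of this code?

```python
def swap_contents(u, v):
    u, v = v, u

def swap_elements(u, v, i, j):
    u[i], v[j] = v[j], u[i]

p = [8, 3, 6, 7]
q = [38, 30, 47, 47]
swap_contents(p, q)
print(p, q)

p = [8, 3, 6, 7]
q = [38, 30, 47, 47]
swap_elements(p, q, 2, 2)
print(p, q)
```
[8, 3, 6, 7] [38, 30, 47, 47]
[8, 3, 47, 7] [38, 30, 6, 47]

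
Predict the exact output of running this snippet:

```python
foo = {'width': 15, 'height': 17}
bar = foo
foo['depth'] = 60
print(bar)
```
{'width': 15, 'height': 17, 'depth': 60}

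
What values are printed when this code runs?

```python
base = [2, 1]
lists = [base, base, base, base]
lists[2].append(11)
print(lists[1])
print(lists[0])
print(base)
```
[2, 1, 11]
[2, 1, 11]
[2, 1, 11]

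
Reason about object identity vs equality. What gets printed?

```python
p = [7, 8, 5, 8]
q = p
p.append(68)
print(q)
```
[7, 8, 5, 8, 68]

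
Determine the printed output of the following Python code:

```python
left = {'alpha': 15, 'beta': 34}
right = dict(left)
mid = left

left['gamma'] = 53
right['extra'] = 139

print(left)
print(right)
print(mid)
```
{'alpha': 15, 'beta': 34, 'gamma': 53}
{'alpha': 15, 'beta': 34, 'extra': 139}
{'alpha': 15, 'beta': 34, 'gamma': 53}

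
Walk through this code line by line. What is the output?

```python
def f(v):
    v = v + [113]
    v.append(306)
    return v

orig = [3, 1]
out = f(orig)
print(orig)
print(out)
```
[3, 1]
[3, 1, 113, 306]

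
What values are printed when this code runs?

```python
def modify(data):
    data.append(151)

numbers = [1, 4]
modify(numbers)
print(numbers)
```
[1, 4, 151]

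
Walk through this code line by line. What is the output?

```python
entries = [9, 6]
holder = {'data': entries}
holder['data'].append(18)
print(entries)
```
[9, 6, 18]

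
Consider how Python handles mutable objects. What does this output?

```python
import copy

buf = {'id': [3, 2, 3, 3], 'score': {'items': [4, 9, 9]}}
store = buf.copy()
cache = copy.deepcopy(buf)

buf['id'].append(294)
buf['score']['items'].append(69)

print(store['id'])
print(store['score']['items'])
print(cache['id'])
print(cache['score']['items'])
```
[3, 2, 3, 3, 294]
[4, 9, 9, 69]
[3, 2, 3, 3]
[4, 9, 9]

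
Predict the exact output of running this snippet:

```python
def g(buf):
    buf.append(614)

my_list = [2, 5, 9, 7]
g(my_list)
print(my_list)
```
[2, 5, 9, 7, 614]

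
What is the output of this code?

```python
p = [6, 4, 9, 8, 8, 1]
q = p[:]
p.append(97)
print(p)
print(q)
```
[6, 4, 9, 8, 8, 1, 97]
[6, 4, 9, 8, 8, 1]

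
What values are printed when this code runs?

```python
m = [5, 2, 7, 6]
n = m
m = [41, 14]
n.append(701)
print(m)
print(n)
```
[41, 14]
[5, 2, 7, 6, 701]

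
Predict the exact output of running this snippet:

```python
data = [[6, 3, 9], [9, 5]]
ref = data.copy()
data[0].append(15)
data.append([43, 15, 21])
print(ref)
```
[[6, 3, 9, 15], [9, 5]]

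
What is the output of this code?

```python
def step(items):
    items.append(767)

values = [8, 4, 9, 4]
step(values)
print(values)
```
[8, 4, 9, 4, 767]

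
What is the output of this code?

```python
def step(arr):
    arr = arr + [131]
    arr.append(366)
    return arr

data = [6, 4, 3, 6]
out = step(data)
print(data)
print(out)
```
[6, 4, 3, 6]
[6, 4, 3, 6, 131, 366]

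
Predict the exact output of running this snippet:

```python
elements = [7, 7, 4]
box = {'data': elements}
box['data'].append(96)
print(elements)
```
[7, 7, 4, 96]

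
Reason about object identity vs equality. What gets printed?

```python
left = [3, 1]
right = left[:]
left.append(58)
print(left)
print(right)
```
[3, 1, 58]
[3, 1]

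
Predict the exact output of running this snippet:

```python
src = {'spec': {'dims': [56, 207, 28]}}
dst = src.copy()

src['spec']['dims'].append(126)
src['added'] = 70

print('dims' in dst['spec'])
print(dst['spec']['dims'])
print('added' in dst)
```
True
[56, 207, 28, 126]
False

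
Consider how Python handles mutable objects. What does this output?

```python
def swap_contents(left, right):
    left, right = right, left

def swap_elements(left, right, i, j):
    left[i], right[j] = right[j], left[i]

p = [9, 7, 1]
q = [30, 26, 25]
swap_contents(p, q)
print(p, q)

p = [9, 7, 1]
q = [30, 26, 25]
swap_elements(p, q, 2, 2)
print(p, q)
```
[9, 7, 1] [30, 26, 25]
[9, 7, 25] [30, 26, 1]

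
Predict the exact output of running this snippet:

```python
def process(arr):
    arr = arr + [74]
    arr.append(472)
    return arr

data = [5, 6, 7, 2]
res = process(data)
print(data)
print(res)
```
[5, 6, 7, 2]
[5, 6, 7, 2, 74, 472]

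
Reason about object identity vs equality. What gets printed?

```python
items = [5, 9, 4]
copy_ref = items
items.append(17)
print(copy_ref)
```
[5, 9, 4, 17]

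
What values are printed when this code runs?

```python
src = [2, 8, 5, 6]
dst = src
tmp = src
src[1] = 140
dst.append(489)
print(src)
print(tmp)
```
[2, 140, 5, 6, 489]
[2, 140, 5, 6, 489]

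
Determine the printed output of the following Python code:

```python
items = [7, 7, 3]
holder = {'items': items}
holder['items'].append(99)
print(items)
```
[7, 7, 3, 99]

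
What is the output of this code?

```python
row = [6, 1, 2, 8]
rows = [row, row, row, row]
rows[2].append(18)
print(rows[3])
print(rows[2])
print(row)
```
[6, 1, 2, 8, 18]
[6, 1, 2, 8, 18]
[6, 1, 2, 8, 18]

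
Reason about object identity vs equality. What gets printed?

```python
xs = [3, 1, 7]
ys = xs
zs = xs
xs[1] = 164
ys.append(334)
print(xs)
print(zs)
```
[3, 164, 7, 334]
[3, 164, 7, 334]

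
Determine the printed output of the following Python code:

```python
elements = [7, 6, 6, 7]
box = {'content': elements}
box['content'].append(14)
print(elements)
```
[7, 6, 6, 7, 14]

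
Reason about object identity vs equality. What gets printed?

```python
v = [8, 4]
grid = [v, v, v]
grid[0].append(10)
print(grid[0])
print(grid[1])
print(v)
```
[8, 4, 10]
[8, 4, 10]
[8, 4, 10]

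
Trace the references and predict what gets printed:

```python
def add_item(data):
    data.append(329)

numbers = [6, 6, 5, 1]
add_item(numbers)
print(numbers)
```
[6, 6, 5, 1, 329]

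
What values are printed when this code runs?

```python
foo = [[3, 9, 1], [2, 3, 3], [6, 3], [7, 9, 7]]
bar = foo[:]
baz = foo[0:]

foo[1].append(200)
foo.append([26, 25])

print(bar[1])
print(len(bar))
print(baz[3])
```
[2, 3, 3, 200]
4
[7, 9, 7]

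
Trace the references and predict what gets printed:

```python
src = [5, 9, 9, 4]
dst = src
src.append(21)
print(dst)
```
[5, 9, 9, 4, 21]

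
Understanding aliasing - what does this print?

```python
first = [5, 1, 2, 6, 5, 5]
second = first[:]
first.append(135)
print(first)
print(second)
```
[5, 1, 2, 6, 5, 5, 135]
[5, 1, 2, 6, 5, 5]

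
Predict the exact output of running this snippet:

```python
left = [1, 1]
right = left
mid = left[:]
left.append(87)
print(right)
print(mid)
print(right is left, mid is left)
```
[1, 1, 87]
[1, 1]
True False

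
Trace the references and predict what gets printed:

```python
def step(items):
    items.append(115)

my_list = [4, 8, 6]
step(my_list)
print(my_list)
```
[4, 8, 6, 115]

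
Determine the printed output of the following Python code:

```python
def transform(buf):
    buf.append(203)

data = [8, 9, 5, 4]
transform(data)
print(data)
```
[8, 9, 5, 4, 203]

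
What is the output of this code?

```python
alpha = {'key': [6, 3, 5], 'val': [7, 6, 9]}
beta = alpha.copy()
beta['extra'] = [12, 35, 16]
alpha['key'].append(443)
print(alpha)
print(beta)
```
{'key': [6, 3, 5, 443], 'val': [7, 6, 9]}
{'key': [6, 3, 5, 443], 'val': [7, 6, 9], 'extra': [12, 35, 16]}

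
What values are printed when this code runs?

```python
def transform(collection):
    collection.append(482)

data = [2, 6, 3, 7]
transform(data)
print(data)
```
[2, 6, 3, 7, 482]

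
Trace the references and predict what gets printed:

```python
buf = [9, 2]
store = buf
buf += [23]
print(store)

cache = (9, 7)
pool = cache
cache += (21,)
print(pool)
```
[9, 2, 23]
(9, 7)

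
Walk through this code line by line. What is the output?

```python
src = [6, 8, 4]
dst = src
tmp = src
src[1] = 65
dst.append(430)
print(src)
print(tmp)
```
[6, 65, 4, 430]
[6, 65, 4, 430]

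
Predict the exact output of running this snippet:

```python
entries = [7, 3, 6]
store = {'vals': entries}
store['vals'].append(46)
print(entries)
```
[7, 3, 6, 46]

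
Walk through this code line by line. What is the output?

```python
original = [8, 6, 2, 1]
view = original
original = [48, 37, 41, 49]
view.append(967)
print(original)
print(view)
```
[48, 37, 41, 49]
[8, 6, 2, 1, 967]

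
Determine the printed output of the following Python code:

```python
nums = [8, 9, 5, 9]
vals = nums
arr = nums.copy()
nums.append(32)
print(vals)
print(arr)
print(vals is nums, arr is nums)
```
[8, 9, 5, 9, 32]
[8, 9, 5, 9]
True False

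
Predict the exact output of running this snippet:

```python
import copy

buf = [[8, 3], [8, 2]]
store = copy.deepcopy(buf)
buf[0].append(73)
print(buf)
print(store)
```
[[8, 3, 73], [8, 2]]
[[8, 3], [8, 2]]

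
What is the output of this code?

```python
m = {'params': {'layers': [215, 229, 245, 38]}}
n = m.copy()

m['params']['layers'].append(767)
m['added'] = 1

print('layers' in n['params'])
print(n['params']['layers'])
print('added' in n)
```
True
[215, 229, 245, 38, 767]
False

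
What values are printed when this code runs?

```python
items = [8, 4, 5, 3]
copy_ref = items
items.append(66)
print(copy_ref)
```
[8, 4, 5, 3, 66]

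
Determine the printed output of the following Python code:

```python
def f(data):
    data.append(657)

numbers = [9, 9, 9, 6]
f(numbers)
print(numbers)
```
[9, 9, 9, 6, 657]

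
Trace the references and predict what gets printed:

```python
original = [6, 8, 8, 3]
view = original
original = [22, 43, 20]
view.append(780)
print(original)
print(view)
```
[22, 43, 20]
[6, 8, 8, 3, 780]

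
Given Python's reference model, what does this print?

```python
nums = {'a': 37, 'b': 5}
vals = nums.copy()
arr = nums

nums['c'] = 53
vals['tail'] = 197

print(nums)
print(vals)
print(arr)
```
{'a': 37, 'b': 5, 'c': 53}
{'a': 37, 'b': 5, 'tail': 197}
{'a': 37, 'b': 5, 'c': 53}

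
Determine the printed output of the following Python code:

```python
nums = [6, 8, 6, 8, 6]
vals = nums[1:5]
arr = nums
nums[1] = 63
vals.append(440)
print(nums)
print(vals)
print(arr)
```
[6, 63, 6, 8, 6]
[8, 6, 8, 6, 440]
[6, 63, 6, 8, 6]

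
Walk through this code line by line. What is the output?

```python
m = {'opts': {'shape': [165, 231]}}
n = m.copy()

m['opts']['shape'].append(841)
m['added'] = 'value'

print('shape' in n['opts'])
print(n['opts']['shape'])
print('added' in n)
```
True
[165, 231, 841]
False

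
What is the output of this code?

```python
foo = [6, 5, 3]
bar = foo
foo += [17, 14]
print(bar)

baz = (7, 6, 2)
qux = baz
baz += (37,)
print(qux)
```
[6, 5, 3, 17, 14]
(7, 6, 2)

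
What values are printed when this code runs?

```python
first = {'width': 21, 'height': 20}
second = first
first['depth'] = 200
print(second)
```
{'width': 21, 'height': 20, 'depth': 200}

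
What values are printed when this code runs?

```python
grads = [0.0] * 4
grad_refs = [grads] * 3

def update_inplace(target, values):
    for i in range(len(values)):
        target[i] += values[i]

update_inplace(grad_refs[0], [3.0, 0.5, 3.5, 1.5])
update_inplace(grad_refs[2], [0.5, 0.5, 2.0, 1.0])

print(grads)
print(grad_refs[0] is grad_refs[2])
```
[3.5, 1.0, 5.5, 2.5]
True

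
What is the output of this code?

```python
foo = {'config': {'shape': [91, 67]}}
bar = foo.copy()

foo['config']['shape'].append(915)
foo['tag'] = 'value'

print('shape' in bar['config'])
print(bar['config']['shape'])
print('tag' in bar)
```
True
[91, 67, 915]
False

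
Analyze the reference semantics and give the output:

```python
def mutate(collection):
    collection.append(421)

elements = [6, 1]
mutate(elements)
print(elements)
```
[6, 1, 421]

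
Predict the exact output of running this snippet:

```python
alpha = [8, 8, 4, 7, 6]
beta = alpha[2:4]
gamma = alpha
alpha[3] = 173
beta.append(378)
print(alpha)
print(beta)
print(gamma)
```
[8, 8, 4, 173, 6]
[4, 7, 378]
[8, 8, 4, 173, 6]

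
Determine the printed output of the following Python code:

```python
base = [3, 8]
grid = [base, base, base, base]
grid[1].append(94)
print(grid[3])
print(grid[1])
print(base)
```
[3, 8, 94]
[3, 8, 94]
[3, 8, 94]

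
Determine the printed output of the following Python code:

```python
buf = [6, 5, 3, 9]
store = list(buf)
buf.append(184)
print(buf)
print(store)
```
[6, 5, 3, 9, 184]
[6, 5, 3, 9]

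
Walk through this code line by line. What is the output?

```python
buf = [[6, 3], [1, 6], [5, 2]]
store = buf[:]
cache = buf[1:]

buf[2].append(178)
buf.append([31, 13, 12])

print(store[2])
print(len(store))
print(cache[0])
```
[5, 2, 178]
3
[1, 6]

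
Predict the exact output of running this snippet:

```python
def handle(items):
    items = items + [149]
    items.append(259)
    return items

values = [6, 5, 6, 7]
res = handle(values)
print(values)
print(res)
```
[6, 5, 6, 7]
[6, 5, 6, 7, 149, 259]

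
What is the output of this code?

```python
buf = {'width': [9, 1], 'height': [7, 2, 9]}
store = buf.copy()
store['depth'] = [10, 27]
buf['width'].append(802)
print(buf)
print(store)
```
{'width': [9, 1, 802], 'height': [7, 2, 9]}
{'width': [9, 1, 802], 'height': [7, 2, 9], 'depth': [10, 27]}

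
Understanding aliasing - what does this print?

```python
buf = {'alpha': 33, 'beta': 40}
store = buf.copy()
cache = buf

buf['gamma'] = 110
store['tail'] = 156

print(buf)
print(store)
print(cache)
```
{'alpha': 33, 'beta': 40, 'gamma': 110}
{'alpha': 33, 'beta': 40, 'tail': 156}
{'alpha': 33, 'beta': 40, 'gamma': 110}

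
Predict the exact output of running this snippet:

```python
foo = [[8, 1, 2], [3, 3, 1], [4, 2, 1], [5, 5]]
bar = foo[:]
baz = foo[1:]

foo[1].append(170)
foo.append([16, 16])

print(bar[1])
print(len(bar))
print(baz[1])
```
[3, 3, 1, 170]
4
[4, 2, 1]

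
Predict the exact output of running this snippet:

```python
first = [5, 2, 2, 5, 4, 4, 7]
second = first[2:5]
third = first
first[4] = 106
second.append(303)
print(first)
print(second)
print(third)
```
[5, 2, 2, 5, 106, 4, 7]
[2, 5, 4, 303]
[5, 2, 2, 5, 106, 4, 7]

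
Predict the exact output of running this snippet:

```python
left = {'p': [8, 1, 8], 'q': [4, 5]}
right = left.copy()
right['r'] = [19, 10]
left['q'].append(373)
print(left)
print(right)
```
{'p': [8, 1, 8], 'q': [4, 5, 373]}
{'p': [8, 1, 8], 'q': [4, 5, 373], 'r': [19, 10]}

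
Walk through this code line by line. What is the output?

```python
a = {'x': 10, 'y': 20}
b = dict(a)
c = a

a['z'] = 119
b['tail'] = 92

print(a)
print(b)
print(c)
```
{'x': 10, 'y': 20, 'z': 119}
{'x': 10, 'y': 20, 'tail': 92}
{'x': 10, 'y': 20, 'z': 119}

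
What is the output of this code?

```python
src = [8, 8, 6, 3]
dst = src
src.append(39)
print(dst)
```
[8, 8, 6, 3, 39]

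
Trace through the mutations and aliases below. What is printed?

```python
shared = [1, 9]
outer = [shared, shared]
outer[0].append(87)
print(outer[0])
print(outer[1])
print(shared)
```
[1, 9, 87]
[1, 9, 87]
[1, 9, 87]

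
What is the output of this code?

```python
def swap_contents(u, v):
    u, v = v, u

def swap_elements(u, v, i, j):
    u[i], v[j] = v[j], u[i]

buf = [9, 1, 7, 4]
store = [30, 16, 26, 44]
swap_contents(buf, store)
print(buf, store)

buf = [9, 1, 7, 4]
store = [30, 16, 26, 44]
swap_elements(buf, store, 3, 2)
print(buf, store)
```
[9, 1, 7, 4] [30, 16, 26, 44]
[9, 1, 7, 26] [30, 16, 4, 44]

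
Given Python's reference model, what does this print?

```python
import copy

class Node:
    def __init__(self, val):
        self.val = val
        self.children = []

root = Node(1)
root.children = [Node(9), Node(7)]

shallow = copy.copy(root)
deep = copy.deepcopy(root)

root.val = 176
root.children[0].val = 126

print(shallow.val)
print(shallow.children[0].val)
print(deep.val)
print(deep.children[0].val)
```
1
126
1
9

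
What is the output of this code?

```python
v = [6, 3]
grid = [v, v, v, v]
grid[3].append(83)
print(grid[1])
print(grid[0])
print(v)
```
[6, 3, 83]
[6, 3, 83]
[6, 3, 83]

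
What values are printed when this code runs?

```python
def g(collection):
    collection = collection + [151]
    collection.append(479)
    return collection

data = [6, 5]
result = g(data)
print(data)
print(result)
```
[6, 5]
[6, 5, 151, 479]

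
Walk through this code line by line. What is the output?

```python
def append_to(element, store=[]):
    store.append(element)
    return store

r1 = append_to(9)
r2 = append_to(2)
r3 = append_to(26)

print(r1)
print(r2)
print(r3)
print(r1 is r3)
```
[9, 2, 26]
[9, 2, 26]
[9, 2, 26]
True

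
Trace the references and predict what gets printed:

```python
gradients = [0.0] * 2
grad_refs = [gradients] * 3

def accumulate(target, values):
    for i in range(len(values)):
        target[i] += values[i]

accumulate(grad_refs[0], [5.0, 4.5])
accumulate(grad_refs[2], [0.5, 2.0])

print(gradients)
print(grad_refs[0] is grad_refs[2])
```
[5.5, 6.5]
True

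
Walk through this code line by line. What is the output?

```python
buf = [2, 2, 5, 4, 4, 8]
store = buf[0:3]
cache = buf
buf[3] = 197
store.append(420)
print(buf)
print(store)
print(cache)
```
[2, 2, 5, 197, 4, 8]
[2, 2, 5, 420]
[2, 2, 5, 197, 4, 8]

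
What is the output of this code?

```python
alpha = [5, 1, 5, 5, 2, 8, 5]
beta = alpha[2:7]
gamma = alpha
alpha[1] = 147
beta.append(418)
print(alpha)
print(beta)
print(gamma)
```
[5, 147, 5, 5, 2, 8, 5]
[5, 5, 2, 8, 5, 418]
[5, 147, 5, 5, 2, 8, 5]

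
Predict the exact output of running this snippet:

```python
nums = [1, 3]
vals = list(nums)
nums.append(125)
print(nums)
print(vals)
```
[1, 3, 125]
[1, 3]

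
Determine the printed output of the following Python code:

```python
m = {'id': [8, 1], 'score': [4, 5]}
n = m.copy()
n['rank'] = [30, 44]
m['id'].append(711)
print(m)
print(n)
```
{'id': [8, 1, 711], 'score': [4, 5]}
{'id': [8, 1, 711], 'score': [4, 5], 'rank': [30, 44]}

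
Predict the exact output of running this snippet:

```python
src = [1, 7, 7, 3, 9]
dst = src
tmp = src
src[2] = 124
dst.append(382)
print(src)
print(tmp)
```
[1, 7, 124, 3, 9, 382]
[1, 7, 124, 3, 9, 382]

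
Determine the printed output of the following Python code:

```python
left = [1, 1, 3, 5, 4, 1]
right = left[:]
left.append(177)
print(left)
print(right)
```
[1, 1, 3, 5, 4, 1, 177]
[1, 1, 3, 5, 4, 1]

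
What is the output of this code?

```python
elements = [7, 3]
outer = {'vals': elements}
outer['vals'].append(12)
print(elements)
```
[7, 3, 12]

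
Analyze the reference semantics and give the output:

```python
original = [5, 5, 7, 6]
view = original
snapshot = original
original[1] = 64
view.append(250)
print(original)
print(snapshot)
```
[5, 64, 7, 6, 250]
[5, 64, 7, 6, 250]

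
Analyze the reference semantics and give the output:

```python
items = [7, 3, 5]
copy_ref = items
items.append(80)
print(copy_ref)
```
[7, 3, 5, 80]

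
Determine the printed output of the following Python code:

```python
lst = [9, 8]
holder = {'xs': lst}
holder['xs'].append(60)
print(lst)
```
[9, 8, 60]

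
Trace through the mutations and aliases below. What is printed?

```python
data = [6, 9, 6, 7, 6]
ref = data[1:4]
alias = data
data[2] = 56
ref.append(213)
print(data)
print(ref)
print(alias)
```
[6, 9, 56, 7, 6]
[9, 6, 7, 213]
[6, 9, 56, 7, 6]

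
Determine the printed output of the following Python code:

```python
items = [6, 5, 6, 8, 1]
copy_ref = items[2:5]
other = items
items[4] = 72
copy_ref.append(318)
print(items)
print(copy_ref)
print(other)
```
[6, 5, 6, 8, 72]
[6, 8, 1, 318]
[6, 5, 6, 8, 72]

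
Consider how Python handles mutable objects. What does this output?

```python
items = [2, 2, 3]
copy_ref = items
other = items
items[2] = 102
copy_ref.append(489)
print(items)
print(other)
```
[2, 2, 102, 489]
[2, 2, 102, 489]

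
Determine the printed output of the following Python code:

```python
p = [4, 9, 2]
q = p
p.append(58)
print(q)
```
[4, 9, 2, 58]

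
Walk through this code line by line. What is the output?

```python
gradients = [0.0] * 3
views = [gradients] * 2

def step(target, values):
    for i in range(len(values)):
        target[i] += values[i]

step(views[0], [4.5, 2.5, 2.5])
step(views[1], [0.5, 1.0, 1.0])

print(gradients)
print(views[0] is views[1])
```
[5.0, 3.5, 3.5]
True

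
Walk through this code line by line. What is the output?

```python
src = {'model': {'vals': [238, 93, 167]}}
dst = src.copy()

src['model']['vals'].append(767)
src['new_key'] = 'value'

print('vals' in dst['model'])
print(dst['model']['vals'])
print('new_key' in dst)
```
True
[238, 93, 167, 767]
False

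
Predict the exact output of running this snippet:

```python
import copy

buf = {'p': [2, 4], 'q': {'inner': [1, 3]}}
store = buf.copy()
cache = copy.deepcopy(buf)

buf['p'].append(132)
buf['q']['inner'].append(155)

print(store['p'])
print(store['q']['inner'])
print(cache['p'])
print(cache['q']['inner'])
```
[2, 4, 132]
[1, 3, 155]
[2, 4]
[1, 3]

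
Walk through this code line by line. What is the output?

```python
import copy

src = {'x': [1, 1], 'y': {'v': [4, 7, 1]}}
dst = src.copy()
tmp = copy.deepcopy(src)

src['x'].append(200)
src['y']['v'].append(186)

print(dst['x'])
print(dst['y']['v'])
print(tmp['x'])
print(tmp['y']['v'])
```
[1, 1, 200]
[4, 7, 1, 186]
[1, 1]
[4, 7, 1]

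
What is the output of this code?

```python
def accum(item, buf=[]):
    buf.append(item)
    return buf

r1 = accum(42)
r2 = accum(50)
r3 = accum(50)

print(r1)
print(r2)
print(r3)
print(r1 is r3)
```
[42, 50, 50]
[42, 50, 50]
[42, 50, 50]
True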